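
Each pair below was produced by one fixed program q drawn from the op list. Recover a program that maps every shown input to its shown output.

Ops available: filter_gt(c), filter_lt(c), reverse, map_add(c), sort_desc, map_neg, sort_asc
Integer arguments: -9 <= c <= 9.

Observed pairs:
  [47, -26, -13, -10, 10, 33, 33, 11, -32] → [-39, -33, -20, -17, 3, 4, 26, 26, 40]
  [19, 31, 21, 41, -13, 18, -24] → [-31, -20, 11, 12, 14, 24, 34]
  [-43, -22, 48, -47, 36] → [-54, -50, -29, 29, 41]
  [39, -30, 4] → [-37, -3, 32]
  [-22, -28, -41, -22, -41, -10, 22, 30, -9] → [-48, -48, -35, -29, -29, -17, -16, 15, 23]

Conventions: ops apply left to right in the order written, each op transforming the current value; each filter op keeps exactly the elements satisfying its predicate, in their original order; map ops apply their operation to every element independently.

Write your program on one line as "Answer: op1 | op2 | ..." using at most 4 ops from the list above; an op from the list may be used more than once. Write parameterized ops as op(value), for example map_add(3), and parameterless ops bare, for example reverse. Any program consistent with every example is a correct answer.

map_add(-2) | sort_asc | map_add(-4) | map_add(-1)

Check, running the answer program on each example:
  [47, -26, -13, -10, 10, 33, 33, 11, -32] -> [45, -28, -15, -12, 8, 31, 31, 9, -34] -> [-34, -28, -15, -12, 8, 9, 31, 31, 45] -> [-38, -32, -19, -16, 4, 5, 27, 27, 41] -> [-39, -33, -20, -17, 3, 4, 26, 26, 40]
  [19, 31, 21, 41, -13, 18, -24] -> [17, 29, 19, 39, -15, 16, -26] -> [-26, -15, 16, 17, 19, 29, 39] -> [-30, -19, 12, 13, 15, 25, 35] -> [-31, -20, 11, 12, 14, 24, 34]
  [-43, -22, 48, -47, 36] -> [-45, -24, 46, -49, 34] -> [-49, -45, -24, 34, 46] -> [-53, -49, -28, 30, 42] -> [-54, -50, -29, 29, 41]
  [39, -30, 4] -> [37, -32, 2] -> [-32, 2, 37] -> [-36, -2, 33] -> [-37, -3, 32]
  [-22, -28, -41, -22, -41, -10, 22, 30, -9] -> [-24, -30, -43, -24, -43, -12, 20, 28, -11] -> [-43, -43, -30, -24, -24, -12, -11, 20, 28] -> [-47, -47, -34, -28, -28, -16, -15, 16, 24] -> [-48, -48, -35, -29, -29, -17, -16, 15, 23]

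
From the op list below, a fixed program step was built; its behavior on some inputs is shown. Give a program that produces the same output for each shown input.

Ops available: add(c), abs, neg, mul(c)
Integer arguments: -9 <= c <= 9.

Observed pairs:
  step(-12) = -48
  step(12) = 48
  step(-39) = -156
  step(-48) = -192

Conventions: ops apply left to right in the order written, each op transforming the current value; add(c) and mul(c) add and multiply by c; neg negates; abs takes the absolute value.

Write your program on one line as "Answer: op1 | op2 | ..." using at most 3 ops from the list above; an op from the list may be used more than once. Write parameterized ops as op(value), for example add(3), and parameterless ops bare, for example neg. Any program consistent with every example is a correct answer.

neg | mul(-4)

Check, running the answer program on each example:
  -12 -> 12 -> -48
  12 -> -12 -> 48
  -39 -> 39 -> -156
  -48 -> 48 -> -192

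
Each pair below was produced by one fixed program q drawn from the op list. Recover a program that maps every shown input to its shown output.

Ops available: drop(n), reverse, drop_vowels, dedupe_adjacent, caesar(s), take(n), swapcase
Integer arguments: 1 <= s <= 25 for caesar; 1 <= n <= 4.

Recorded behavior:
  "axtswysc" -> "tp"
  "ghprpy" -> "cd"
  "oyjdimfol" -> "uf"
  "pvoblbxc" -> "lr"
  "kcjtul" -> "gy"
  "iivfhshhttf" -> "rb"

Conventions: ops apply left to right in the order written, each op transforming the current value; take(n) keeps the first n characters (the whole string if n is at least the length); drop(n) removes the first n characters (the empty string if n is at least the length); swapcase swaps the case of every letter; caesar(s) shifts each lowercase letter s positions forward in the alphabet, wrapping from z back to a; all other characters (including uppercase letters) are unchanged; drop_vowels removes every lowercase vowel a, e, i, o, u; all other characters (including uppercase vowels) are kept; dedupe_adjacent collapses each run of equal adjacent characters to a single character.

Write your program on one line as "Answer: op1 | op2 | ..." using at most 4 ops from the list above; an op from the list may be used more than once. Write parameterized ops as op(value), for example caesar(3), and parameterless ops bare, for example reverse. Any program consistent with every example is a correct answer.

drop_vowels | caesar(22) | take(2)

Check, running the answer program on each example:
  "axtswysc" -> "xtswysc" -> "tposuoy" -> "tp"
  "ghprpy" -> "ghprpy" -> "cdlnlu" -> "cd"
  "oyjdimfol" -> "yjdmfl" -> "ufzibh" -> "uf"
  "pvoblbxc" -> "pvblbxc" -> "lrxhxty" -> "lr"
  "kcjtul" -> "kcjtl" -> "gyfph" -> "gy"
  "iivfhshhttf" -> "vfhshhttf" -> "rbdoddppb" -> "rb"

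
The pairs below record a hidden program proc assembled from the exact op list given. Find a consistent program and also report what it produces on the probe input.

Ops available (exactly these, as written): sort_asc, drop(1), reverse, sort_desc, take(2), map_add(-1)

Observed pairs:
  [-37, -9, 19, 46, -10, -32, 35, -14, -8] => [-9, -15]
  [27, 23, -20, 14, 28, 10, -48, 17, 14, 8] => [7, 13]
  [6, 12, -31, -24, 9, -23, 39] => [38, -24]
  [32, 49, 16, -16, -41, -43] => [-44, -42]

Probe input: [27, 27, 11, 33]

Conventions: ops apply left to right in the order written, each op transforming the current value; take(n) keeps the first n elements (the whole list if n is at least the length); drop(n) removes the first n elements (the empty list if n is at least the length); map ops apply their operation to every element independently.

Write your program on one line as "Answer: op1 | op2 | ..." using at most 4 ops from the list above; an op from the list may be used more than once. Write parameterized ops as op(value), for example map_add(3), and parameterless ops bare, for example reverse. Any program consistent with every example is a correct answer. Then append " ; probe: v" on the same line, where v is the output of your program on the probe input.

reverse | take(2) | map_add(-1) ; probe: [32, 10]

Check, running the answer program on each example:
  [-37, -9, 19, 46, -10, -32, 35, -14, -8] -> [-8, -14, 35, -32, -10, 46, 19, -9, -37] -> [-8, -14] -> [-9, -15]
  [27, 23, -20, 14, 28, 10, -48, 17, 14, 8] -> [8, 14, 17, -48, 10, 28, 14, -20, 23, 27] -> [8, 14] -> [7, 13]
  [6, 12, -31, -24, 9, -23, 39] -> [39, -23, 9, -24, -31, 12, 6] -> [39, -23] -> [38, -24]
  [32, 49, 16, -16, -41, -43] -> [-43, -41, -16, 16, 49, 32] -> [-43, -41] -> [-44, -42]
  probe: [27, 27, 11, 33] -> [33, 11, 27, 27] -> [33, 11] -> [32, 10]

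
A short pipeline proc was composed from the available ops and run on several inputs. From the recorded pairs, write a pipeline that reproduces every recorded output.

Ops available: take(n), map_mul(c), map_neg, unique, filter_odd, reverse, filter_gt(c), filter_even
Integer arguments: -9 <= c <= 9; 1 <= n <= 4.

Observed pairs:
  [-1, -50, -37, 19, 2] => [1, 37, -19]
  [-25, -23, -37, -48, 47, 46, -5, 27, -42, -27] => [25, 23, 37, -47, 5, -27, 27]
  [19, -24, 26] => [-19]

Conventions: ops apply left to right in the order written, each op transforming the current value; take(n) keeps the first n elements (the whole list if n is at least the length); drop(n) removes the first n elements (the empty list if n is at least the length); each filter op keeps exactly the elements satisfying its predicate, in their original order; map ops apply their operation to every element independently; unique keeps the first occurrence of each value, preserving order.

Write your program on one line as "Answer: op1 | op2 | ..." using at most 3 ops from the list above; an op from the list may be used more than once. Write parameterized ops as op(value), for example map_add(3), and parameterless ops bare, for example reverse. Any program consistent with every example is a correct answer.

filter_odd | map_neg

Check, running the answer program on each example:
  [-1, -50, -37, 19, 2] -> [-1, -37, 19] -> [1, 37, -19]
  [-25, -23, -37, -48, 47, 46, -5, 27, -42, -27] -> [-25, -23, -37, 47, -5, 27, -27] -> [25, 23, 37, -47, 5, -27, 27]
  [19, -24, 26] -> [19] -> [-19]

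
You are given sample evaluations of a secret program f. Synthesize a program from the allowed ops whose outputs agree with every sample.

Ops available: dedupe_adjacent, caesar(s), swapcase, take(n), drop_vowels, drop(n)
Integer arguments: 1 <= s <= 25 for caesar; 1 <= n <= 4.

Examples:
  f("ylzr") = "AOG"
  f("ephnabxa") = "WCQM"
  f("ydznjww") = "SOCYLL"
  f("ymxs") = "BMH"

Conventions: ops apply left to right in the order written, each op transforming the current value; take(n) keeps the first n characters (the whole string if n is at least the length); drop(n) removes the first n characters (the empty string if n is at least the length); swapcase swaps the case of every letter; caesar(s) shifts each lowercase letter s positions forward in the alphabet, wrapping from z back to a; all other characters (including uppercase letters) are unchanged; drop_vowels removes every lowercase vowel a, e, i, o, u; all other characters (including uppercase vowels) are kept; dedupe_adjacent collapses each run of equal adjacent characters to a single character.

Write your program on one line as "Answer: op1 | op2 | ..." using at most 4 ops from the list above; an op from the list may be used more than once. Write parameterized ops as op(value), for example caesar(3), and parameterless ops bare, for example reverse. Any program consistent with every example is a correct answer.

drop_vowels | caesar(15) | swapcase | drop(1)

Check, running the answer program on each example:
  "ylzr" -> "ylzr" -> "naog" -> "NAOG" -> "AOG"
  "ephnabxa" -> "phnbx" -> "ewcqm" -> "EWCQM" -> "WCQM"
  "ydznjww" -> "ydznjww" -> "nsocyll" -> "NSOCYLL" -> "SOCYLL"
  "ymxs" -> "ymxs" -> "nbmh" -> "NBMH" -> "BMH"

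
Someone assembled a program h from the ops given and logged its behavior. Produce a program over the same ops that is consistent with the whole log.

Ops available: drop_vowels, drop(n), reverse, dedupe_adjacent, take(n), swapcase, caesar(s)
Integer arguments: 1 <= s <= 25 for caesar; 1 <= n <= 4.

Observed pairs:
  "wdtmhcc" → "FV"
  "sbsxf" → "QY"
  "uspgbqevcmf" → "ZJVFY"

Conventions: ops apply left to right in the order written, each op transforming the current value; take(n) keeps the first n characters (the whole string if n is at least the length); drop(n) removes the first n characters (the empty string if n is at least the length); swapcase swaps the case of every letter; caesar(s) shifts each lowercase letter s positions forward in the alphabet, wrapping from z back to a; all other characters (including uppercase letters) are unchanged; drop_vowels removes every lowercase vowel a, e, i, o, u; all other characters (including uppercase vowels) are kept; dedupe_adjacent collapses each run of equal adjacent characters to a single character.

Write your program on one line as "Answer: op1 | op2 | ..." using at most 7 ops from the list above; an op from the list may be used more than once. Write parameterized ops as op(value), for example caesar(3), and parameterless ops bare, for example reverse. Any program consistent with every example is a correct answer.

drop(3) | drop_vowels | dedupe_adjacent | caesar(19) | drop_vowels | swapcase

Check, running the answer program on each example:
  "wdtmhcc" -> "mhcc" -> "mhcc" -> "mhc" -> "fav" -> "fv" -> "FV"
  "sbsxf" -> "xf" -> "xf" -> "xf" -> "qy" -> "qy" -> "QY"
  "uspgbqevcmf" -> "gbqevcmf" -> "gbqvcmf" -> "gbqvcmf" -> "zujovfy" -> "zjvfy" -> "ZJVFY"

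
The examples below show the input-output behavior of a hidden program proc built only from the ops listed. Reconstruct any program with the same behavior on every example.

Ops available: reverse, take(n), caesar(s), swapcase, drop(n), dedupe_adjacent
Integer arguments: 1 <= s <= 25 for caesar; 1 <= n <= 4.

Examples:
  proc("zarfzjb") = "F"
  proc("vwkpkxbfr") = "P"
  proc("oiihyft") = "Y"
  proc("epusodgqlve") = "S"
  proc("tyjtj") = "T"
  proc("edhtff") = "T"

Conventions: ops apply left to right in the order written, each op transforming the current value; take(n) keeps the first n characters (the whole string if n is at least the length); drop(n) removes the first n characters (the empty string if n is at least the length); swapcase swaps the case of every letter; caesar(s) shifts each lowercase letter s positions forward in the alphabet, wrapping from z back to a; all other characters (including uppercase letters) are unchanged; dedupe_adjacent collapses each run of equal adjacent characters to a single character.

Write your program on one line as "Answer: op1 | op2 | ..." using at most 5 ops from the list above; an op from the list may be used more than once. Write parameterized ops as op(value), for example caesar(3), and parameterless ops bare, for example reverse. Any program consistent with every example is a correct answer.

swapcase | dedupe_adjacent | take(4) | drop(3)

Check, running the answer program on each example:
  "zarfzjb" -> "ZARFZJB" -> "ZARFZJB" -> "ZARF" -> "F"
  "vwkpkxbfr" -> "VWKPKXBFR" -> "VWKPKXBFR" -> "VWKP" -> "P"
  "oiihyft" -> "OIIHYFT" -> "OIHYFT" -> "OIHY" -> "Y"
  "epusodgqlve" -> "EPUSODGQLVE" -> "EPUSODGQLVE" -> "EPUS" -> "S"
  "tyjtj" -> "TYJTJ" -> "TYJTJ" -> "TYJT" -> "T"
  "edhtff" -> "EDHTFF" -> "EDHTF" -> "EDHT" -> "T"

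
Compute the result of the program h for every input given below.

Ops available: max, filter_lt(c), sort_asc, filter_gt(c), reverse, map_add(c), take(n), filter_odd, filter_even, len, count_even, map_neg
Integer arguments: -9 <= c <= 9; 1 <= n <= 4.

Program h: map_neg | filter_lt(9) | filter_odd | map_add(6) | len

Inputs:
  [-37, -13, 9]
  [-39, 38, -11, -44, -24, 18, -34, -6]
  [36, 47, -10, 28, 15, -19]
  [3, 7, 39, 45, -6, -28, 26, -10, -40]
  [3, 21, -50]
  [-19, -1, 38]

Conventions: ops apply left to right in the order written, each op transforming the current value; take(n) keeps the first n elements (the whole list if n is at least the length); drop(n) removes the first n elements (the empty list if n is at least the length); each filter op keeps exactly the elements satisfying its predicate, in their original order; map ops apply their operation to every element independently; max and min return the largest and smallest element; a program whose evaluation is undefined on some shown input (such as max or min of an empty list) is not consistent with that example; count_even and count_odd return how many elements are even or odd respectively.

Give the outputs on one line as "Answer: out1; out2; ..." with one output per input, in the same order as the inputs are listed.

Execution, op by op:
  [-37, -13, 9] -> [37, 13, -9] -> [-9] -> [-9] -> [-3] -> 1
  [-39, 38, -11, -44, -24, 18, -34, -6] -> [39, -38, 11, 44, 24, -18, 34, 6] -> [-38, -18, 6] -> [] -> [] -> 0
  [36, 47, -10, 28, 15, -19] -> [-36, -47, 10, -28, -15, 19] -> [-36, -47, -28, -15] -> [-47, -15] -> [-41, -9] -> 2
  [3, 7, 39, 45, -6, -28, 26, -10, -40] -> [-3, -7, -39, -45, 6, 28, -26, 10, 40] -> [-3, -7, -39, -45, 6, -26] -> [-3, -7, -39, -45] -> [3, -1, -33, -39] -> 4
  [3, 21, -50] -> [-3, -21, 50] -> [-3, -21] -> [-3, -21] -> [3, -15] -> 2
  [-19, -1, 38] -> [19, 1, -38] -> [1, -38] -> [1] -> [7] -> 1

1; 0; 2; 4; 2; 1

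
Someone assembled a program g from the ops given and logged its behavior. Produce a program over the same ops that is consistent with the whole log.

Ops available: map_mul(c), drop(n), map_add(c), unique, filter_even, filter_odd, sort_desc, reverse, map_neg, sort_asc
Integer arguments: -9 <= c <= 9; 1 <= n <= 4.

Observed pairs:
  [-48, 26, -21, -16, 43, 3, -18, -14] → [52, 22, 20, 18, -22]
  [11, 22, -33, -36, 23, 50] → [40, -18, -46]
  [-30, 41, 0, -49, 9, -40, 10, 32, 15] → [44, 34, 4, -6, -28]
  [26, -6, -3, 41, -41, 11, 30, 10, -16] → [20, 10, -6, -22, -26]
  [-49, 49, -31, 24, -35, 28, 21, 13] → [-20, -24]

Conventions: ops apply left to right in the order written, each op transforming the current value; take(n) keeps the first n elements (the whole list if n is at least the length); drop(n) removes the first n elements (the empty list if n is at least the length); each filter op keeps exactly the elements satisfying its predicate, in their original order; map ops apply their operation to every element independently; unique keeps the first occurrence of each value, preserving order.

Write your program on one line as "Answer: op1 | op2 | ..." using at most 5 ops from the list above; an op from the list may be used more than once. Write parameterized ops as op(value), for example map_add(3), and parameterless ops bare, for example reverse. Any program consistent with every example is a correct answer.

sort_asc | map_neg | filter_even | map_add(4)

Check, running the answer program on each example:
  [-48, 26, -21, -16, 43, 3, -18, -14] -> [-48, -21, -18, -16, -14, 3, 26, 43] -> [48, 21, 18, 16, 14, -3, -26, -43] -> [48, 18, 16, 14, -26] -> [52, 22, 20, 18, -22]
  [11, 22, -33, -36, 23, 50] -> [-36, -33, 11, 22, 23, 50] -> [36, 33, -11, -22, -23, -50] -> [36, -22, -50] -> [40, -18, -46]
  [-30, 41, 0, -49, 9, -40, 10, 32, 15] -> [-49, -40, -30, 0, 9, 10, 15, 32, 41] -> [49, 40, 30, 0, -9, -10, -15, -32, -41] -> [40, 30, 0, -10, -32] -> [44, 34, 4, -6, -28]
  [26, -6, -3, 41, -41, 11, 30, 10, -16] -> [-41, -16, -6, -3, 10, 11, 26, 30, 41] -> [41, 16, 6, 3, -10, -11, -26, -30, -41] -> [16, 6, -10, -26, -30] -> [20, 10, -6, -22, -26]
  [-49, 49, -31, 24, -35, 28, 21, 13] -> [-49, -35, -31, 13, 21, 24, 28, 49] -> [49, 35, 31, -13, -21, -24, -28, -49] -> [-24, -28] -> [-20, -24]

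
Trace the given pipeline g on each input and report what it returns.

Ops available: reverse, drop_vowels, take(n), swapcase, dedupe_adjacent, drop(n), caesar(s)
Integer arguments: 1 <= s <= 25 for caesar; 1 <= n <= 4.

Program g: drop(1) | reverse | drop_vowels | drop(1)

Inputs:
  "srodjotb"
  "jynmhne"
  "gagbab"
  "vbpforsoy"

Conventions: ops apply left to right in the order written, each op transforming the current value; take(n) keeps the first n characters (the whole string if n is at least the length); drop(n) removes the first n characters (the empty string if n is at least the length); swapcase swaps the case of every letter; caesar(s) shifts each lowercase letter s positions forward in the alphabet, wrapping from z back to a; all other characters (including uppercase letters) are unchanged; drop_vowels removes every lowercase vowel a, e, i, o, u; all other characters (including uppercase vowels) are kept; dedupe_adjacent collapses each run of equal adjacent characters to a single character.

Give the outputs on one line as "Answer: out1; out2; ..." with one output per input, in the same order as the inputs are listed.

Execution, op by op:
  "srodjotb" -> "rodjotb" -> "btojdor" -> "btjdr" -> "tjdr"
  "jynmhne" -> "ynmhne" -> "enhmny" -> "nhmny" -> "hmny"
  "gagbab" -> "agbab" -> "babga" -> "bbg" -> "bg"
  "vbpforsoy" -> "bpforsoy" -> "yosrofpb" -> "ysrfpb" -> "srfpb"

"tjdr"; "hmny"; "bg"; "srfpb"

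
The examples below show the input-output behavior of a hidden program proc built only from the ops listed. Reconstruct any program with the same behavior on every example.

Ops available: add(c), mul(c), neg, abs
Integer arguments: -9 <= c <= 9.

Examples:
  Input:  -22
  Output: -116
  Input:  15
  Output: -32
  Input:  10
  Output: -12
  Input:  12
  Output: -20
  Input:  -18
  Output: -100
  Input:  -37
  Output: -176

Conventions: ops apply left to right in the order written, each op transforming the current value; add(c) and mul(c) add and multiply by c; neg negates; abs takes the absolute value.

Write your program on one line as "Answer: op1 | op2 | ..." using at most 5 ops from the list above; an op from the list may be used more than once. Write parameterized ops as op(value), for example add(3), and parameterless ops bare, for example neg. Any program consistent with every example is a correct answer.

add(-8) | add(1) | abs | mul(-4)

Check, running the answer program on each example:
  -22 -> -30 -> -29 -> 29 -> -116
  15 -> 7 -> 8 -> 8 -> -32
  10 -> 2 -> 3 -> 3 -> -12
  12 -> 4 -> 5 -> 5 -> -20
  -18 -> -26 -> -25 -> 25 -> -100
  -37 -> -45 -> -44 -> 44 -> -176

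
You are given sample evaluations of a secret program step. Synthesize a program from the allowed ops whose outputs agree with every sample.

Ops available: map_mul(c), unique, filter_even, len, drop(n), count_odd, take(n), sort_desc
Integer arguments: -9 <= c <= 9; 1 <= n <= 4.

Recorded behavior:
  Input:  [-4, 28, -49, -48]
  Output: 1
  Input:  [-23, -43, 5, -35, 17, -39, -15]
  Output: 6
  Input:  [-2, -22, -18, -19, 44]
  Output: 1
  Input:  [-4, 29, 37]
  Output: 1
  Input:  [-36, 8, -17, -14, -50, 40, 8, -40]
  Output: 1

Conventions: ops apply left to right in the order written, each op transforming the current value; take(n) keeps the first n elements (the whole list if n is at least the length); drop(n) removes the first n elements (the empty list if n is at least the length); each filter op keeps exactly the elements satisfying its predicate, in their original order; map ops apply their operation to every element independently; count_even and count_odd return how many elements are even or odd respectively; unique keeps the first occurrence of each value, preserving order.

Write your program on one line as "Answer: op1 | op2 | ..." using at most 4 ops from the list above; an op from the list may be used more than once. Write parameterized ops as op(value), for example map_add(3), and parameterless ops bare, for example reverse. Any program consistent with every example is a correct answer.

sort_desc | drop(1) | count_odd

Check, running the answer program on each example:
  [-4, 28, -49, -48] -> [28, -4, -48, -49] -> [-4, -48, -49] -> 1
  [-23, -43, 5, -35, 17, -39, -15] -> [17, 5, -15, -23, -35, -39, -43] -> [5, -15, -23, -35, -39, -43] -> 6
  [-2, -22, -18, -19, 44] -> [44, -2, -18, -19, -22] -> [-2, -18, -19, -22] -> 1
  [-4, 29, 37] -> [37, 29, -4] -> [29, -4] -> 1
  [-36, 8, -17, -14, -50, 40, 8, -40] -> [40, 8, 8, -14, -17, -36, -40, -50] -> [8, 8, -14, -17, -36, -40, -50] -> 1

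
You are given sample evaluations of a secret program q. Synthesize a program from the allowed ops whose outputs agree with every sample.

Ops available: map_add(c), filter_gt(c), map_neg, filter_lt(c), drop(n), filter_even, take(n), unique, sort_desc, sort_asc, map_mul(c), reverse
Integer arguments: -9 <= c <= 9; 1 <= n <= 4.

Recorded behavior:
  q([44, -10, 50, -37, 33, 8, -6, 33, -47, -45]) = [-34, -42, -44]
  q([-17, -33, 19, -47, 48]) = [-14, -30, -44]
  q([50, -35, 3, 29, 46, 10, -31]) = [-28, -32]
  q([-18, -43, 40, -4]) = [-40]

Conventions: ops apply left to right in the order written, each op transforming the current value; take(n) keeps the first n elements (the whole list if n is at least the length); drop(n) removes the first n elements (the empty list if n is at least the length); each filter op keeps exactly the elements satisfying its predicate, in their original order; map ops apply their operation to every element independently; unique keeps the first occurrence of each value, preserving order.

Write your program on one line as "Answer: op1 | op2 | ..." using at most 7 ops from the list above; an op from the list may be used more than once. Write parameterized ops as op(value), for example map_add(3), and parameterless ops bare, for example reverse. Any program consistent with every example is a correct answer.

unique | map_add(-2) | map_add(5) | sort_desc | filter_lt(-8) | filter_even

Check, running the answer program on each example:
  [44, -10, 50, -37, 33, 8, -6, 33, -47, -45] -> [44, -10, 50, -37, 33, 8, -6, -47, -45] -> [42, -12, 48, -39, 31, 6, -8, -49, -47] -> [47, -7, 53, -34, 36, 11, -3, -44, -42] -> [53, 47, 36, 11, -3, -7, -34, -42, -44] -> [-34, -42, -44] -> [-34, -42, -44]
  [-17, -33, 19, -47, 48] -> [-17, -33, 19, -47, 48] -> [-19, -35, 17, -49, 46] -> [-14, -30, 22, -44, 51] -> [51, 22, -14, -30, -44] -> [-14, -30, -44] -> [-14, -30, -44]
  [50, -35, 3, 29, 46, 10, -31] -> [50, -35, 3, 29, 46, 10, -31] -> [48, -37, 1, 27, 44, 8, -33] -> [53, -32, 6, 32, 49, 13, -28] -> [53, 49, 32, 13, 6, -28, -32] -> [-28, -32] -> [-28, -32]
  [-18, -43, 40, -4] -> [-18, -43, 40, -4] -> [-20, -45, 38, -6] -> [-15, -40, 43, -1] -> [43, -1, -15, -40] -> [-15, -40] -> [-40]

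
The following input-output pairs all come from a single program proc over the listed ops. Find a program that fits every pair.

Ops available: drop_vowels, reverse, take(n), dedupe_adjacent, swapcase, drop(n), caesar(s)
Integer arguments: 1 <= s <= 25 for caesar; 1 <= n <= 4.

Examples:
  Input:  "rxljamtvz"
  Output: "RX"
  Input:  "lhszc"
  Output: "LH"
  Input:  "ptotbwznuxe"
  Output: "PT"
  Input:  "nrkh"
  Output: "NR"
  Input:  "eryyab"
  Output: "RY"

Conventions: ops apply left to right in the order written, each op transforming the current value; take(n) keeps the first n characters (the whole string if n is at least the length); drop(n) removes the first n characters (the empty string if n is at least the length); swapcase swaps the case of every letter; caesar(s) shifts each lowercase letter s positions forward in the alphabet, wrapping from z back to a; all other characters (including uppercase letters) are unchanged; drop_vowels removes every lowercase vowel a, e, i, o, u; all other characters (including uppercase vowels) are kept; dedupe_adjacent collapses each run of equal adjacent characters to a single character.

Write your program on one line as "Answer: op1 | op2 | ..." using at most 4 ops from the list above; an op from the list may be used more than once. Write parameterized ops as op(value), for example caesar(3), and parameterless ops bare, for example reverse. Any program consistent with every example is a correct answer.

dedupe_adjacent | drop_vowels | take(2) | swapcase

Check, running the answer program on each example:
  "rxljamtvz" -> "rxljamtvz" -> "rxljmtvz" -> "rx" -> "RX"
  "lhszc" -> "lhszc" -> "lhszc" -> "lh" -> "LH"
  "ptotbwznuxe" -> "ptotbwznuxe" -> "pttbwznx" -> "pt" -> "PT"
  "nrkh" -> "nrkh" -> "nrkh" -> "nr" -> "NR"
  "eryyab" -> "eryab" -> "ryb" -> "ry" -> "RY"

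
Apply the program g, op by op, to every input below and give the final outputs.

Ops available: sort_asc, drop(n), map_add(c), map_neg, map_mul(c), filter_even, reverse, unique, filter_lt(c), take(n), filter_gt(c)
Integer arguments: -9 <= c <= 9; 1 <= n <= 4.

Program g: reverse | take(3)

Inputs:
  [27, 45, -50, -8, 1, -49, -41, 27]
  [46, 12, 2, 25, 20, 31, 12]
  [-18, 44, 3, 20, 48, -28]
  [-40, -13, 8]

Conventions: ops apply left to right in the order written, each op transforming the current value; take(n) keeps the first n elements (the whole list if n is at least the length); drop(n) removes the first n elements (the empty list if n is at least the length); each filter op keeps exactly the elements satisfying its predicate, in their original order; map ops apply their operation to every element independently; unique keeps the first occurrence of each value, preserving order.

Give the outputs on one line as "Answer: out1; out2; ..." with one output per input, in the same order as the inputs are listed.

[27, -41, -49]; [12, 31, 20]; [-28, 48, 20]; [8, -13, -40]

Execution, op by op:
  [27, 45, -50, -8, 1, -49, -41, 27] -> [27, -41, -49, 1, -8, -50, 45, 27] -> [27, -41, -49]
  [46, 12, 2, 25, 20, 31, 12] -> [12, 31, 20, 25, 2, 12, 46] -> [12, 31, 20]
  [-18, 44, 3, 20, 48, -28] -> [-28, 48, 20, 3, 44, -18] -> [-28, 48, 20]
  [-40, -13, 8] -> [8, -13, -40] -> [8, -13, -40]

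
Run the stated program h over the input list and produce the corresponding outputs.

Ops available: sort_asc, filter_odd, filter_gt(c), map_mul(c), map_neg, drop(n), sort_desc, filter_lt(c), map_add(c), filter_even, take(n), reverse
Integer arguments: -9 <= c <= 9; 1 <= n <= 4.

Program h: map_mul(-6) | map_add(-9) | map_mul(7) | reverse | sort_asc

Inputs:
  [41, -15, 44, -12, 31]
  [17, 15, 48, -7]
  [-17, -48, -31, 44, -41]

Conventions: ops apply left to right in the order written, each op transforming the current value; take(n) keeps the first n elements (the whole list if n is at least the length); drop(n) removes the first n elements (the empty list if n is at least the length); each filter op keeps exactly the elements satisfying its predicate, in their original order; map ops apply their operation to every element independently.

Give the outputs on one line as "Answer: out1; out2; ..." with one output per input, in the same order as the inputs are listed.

[-1911, -1785, -1365, 441, 567]; [-2079, -777, -693, 231]; [-1911, 651, 1239, 1659, 1953]

Execution, op by op:
  [41, -15, 44, -12, 31] -> [-246, 90, -264, 72, -186] -> [-255, 81, -273, 63, -195] -> [-1785, 567, -1911, 441, -1365] -> [-1365, 441, -1911, 567, -1785] -> [-1911, -1785, -1365, 441, 567]
  [17, 15, 48, -7] -> [-102, -90, -288, 42] -> [-111, -99, -297, 33] -> [-777, -693, -2079, 231] -> [231, -2079, -693, -777] -> [-2079, -777, -693, 231]
  [-17, -48, -31, 44, -41] -> [102, 288, 186, -264, 246] -> [93, 279, 177, -273, 237] -> [651, 1953, 1239, -1911, 1659] -> [1659, -1911, 1239, 1953, 651] -> [-1911, 651, 1239, 1659, 1953]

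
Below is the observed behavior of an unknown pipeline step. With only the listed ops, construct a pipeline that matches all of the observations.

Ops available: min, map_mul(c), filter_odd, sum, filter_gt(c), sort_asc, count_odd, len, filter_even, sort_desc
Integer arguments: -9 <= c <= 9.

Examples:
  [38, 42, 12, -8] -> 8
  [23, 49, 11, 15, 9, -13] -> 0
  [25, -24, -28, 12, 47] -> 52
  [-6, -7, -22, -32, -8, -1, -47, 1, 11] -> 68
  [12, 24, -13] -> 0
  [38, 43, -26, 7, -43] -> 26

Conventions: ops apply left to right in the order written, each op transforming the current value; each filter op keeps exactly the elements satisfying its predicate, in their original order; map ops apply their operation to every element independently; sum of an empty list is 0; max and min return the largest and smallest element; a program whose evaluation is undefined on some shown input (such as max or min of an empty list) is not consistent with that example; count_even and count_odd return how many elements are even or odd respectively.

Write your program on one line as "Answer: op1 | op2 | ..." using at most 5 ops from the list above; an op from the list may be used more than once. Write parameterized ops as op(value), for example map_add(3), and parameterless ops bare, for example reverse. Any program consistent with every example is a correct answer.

sort_asc | map_mul(-1) | filter_even | filter_gt(0) | sum

Check, running the answer program on each example:
  [38, 42, 12, -8] -> [-8, 12, 38, 42] -> [8, -12, -38, -42] -> [8, -12, -38, -42] -> [8] -> 8
  [23, 49, 11, 15, 9, -13] -> [-13, 9, 11, 15, 23, 49] -> [13, -9, -11, -15, -23, -49] -> [] -> [] -> 0
  [25, -24, -28, 12, 47] -> [-28, -24, 12, 25, 47] -> [28, 24, -12, -25, -47] -> [28, 24, -12] -> [28, 24] -> 52
  [-6, -7, -22, -32, -8, -1, -47, 1, 11] -> [-47, -32, -22, -8, -7, -6, -1, 1, 11] -> [47, 32, 22, 8, 7, 6, 1, -1, -11] -> [32, 22, 8, 6] -> [32, 22, 8, 6] -> 68
  [12, 24, -13] -> [-13, 12, 24] -> [13, -12, -24] -> [-12, -24] -> [] -> 0
  [38, 43, -26, 7, -43] -> [-43, -26, 7, 38, 43] -> [43, 26, -7, -38, -43] -> [26, -38] -> [26] -> 26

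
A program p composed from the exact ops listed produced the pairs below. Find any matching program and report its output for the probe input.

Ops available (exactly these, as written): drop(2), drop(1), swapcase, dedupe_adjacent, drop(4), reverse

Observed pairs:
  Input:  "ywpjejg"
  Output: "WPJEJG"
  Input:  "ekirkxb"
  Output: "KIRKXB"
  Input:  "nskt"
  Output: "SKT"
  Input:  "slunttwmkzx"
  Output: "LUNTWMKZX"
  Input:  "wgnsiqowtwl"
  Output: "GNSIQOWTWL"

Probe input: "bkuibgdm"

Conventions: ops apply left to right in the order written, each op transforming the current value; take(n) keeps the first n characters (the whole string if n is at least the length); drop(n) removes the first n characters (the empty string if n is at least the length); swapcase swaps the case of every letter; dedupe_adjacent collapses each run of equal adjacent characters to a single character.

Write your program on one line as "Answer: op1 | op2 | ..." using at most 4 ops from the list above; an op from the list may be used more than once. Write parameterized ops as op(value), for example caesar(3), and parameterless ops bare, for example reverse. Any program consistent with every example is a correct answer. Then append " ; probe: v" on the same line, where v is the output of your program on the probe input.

swapcase | drop(1) | dedupe_adjacent ; probe: "KUIBGDM"

Check, running the answer program on each example:
  "ywpjejg" -> "YWPJEJG" -> "WPJEJG" -> "WPJEJG"
  "ekirkxb" -> "EKIRKXB" -> "KIRKXB" -> "KIRKXB"
  "nskt" -> "NSKT" -> "SKT" -> "SKT"
  "slunttwmkzx" -> "SLUNTTWMKZX" -> "LUNTTWMKZX" -> "LUNTWMKZX"
  "wgnsiqowtwl" -> "WGNSIQOWTWL" -> "GNSIQOWTWL" -> "GNSIQOWTWL"
  probe: "bkuibgdm" -> "BKUIBGDM" -> "KUIBGDM" -> "KUIBGDM"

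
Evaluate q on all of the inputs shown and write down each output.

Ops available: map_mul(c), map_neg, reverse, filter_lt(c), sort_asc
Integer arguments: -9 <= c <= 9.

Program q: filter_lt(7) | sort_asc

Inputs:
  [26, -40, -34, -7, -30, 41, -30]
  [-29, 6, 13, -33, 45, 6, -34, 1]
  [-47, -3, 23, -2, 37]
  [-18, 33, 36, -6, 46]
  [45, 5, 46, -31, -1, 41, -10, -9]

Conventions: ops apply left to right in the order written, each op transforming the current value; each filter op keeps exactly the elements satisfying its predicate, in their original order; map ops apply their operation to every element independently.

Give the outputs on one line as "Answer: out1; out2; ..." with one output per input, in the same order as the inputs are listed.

[-40, -34, -30, -30, -7]; [-34, -33, -29, 1, 6, 6]; [-47, -3, -2]; [-18, -6]; [-31, -10, -9, -1, 5]

Execution, op by op:
  [26, -40, -34, -7, -30, 41, -30] -> [-40, -34, -7, -30, -30] -> [-40, -34, -30, -30, -7]
  [-29, 6, 13, -33, 45, 6, -34, 1] -> [-29, 6, -33, 6, -34, 1] -> [-34, -33, -29, 1, 6, 6]
  [-47, -3, 23, -2, 37] -> [-47, -3, -2] -> [-47, -3, -2]
  [-18, 33, 36, -6, 46] -> [-18, -6] -> [-18, -6]
  [45, 5, 46, -31, -1, 41, -10, -9] -> [5, -31, -1, -10, -9] -> [-31, -10, -9, -1, 5]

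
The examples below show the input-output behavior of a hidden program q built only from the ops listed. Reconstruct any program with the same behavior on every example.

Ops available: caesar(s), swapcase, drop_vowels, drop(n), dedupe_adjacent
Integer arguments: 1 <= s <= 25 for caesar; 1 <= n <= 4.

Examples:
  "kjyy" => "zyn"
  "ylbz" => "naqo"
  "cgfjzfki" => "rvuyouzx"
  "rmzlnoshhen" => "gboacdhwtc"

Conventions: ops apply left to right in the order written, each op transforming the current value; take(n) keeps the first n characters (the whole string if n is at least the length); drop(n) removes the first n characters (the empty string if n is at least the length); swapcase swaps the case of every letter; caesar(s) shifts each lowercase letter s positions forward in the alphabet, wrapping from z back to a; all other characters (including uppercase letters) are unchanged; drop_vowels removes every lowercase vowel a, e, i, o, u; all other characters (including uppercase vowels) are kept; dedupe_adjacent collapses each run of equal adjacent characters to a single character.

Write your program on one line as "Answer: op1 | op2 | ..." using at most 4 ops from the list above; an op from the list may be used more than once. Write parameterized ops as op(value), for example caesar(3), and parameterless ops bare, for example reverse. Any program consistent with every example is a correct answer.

dedupe_adjacent | caesar(18) | caesar(23)

Check, running the answer program on each example:
  "kjyy" -> "kjy" -> "cbq" -> "zyn"
  "ylbz" -> "ylbz" -> "qdtr" -> "naqo"
  "cgfjzfki" -> "cgfjzfki" -> "uyxbrxca" -> "rvuyouzx"
  "rmzlnoshhen" -> "rmzlnoshen" -> "jerdfgkzwf" -> "gboacdhwtc"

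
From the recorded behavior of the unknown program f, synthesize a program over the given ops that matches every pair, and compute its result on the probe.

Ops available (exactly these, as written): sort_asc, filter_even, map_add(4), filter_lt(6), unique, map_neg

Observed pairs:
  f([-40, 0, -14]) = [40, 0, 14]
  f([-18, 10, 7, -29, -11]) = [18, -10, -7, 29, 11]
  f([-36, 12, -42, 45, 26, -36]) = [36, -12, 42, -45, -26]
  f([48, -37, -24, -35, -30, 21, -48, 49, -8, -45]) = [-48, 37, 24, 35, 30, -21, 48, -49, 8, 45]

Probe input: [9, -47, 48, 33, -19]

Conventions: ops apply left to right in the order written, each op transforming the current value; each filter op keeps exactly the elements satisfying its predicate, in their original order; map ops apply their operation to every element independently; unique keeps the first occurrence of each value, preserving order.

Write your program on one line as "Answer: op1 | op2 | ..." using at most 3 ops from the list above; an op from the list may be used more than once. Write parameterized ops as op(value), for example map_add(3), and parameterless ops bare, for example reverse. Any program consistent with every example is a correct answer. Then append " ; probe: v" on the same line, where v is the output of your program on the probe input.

unique | map_neg ; probe: [-9, 47, -48, -33, 19]

Check, running the answer program on each example:
  [-40, 0, -14] -> [-40, 0, -14] -> [40, 0, 14]
  [-18, 10, 7, -29, -11] -> [-18, 10, 7, -29, -11] -> [18, -10, -7, 29, 11]
  [-36, 12, -42, 45, 26, -36] -> [-36, 12, -42, 45, 26] -> [36, -12, 42, -45, -26]
  [48, -37, -24, -35, -30, 21, -48, 49, -8, -45] -> [48, -37, -24, -35, -30, 21, -48, 49, -8, -45] -> [-48, 37, 24, 35, 30, -21, 48, -49, 8, 45]
  probe: [9, -47, 48, 33, -19] -> [9, -47, 48, 33, -19] -> [-9, 47, -48, -33, 19]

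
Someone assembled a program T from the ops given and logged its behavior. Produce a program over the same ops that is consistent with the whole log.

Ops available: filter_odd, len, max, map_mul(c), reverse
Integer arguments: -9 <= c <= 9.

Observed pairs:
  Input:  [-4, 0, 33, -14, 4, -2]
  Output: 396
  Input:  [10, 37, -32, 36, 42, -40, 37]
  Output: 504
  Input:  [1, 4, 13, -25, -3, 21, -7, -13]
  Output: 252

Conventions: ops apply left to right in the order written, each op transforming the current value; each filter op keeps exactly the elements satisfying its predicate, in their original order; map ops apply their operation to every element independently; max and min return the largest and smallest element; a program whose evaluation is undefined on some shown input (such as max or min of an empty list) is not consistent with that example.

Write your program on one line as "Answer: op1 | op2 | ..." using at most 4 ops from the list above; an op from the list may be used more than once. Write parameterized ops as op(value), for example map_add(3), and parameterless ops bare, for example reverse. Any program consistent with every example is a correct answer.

map_mul(4) | reverse | map_mul(3) | max

Check, running the answer program on each example:
  [-4, 0, 33, -14, 4, -2] -> [-16, 0, 132, -56, 16, -8] -> [-8, 16, -56, 132, 0, -16] -> [-24, 48, -168, 396, 0, -48] -> 396
  [10, 37, -32, 36, 42, -40, 37] -> [40, 148, -128, 144, 168, -160, 148] -> [148, -160, 168, 144, -128, 148, 40] -> [444, -480, 504, 432, -384, 444, 120] -> 504
  [1, 4, 13, -25, -3, 21, -7, -13] -> [4, 16, 52, -100, -12, 84, -28, -52] -> [-52, -28, 84, -12, -100, 52, 16, 4] -> [-156, -84, 252, -36, -300, 156, 48, 12] -> 252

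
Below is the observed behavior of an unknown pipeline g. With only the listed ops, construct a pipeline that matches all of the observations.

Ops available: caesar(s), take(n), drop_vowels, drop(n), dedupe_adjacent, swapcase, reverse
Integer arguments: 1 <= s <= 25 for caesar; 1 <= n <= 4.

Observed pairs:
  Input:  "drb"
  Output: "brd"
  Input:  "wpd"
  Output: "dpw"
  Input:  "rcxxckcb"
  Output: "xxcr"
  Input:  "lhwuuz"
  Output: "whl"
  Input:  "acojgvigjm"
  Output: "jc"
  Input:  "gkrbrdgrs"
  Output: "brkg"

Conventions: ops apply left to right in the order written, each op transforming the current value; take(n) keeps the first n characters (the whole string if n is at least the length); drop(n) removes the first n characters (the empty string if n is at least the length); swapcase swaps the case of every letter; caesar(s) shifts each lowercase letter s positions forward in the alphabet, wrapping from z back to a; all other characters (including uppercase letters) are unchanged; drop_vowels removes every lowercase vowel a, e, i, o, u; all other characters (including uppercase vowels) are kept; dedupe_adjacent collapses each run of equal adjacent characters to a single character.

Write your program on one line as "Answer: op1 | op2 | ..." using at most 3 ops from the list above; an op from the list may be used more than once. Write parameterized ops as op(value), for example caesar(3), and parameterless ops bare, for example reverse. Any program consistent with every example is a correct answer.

take(4) | drop_vowels | reverse

Check, running the answer program on each example:
  "drb" -> "drb" -> "drb" -> "brd"
  "wpd" -> "wpd" -> "wpd" -> "dpw"
  "rcxxckcb" -> "rcxx" -> "rcxx" -> "xxcr"
  "lhwuuz" -> "lhwu" -> "lhw" -> "whl"
  "acojgvigjm" -> "acoj" -> "cj" -> "jc"
  "gkrbrdgrs" -> "gkrb" -> "gkrb" -> "brkg"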